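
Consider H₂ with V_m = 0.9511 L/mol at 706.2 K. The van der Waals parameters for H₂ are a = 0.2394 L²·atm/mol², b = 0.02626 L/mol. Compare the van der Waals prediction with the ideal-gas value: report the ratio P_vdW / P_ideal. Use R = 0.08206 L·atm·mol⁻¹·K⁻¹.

Ideal: P_ideal = RT/V_m = (0.08206)(706.2)/0.9511 = 60.9303 atm
vdW: P = RT/(V_m − b) − a/V_m² = 57.9508/0.924840 − 0.2394/0.904591 = 62.6604 − 0.264650 = 62.3958 atm
Ratio = 62.3958/60.9303 = 1.024

P_vdW / P_ideal ≈ 1.024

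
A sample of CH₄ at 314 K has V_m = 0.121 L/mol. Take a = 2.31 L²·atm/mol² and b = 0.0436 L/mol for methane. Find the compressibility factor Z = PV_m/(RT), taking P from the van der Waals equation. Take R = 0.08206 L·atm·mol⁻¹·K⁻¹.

Z ≈ 0.8224

P = RT/(V_m − b) − a/V_m² = (0.08206)(314)/(0.121 − 0.0436) − 2.31/(0.121)²
  = 25.767/0.077400 − 157.78 = 332.91 − 157.78 = 175.13 atm
Z = PV_m/(RT) = (175.13)(0.121)/((0.08206)(314)) = 21.191/25.767 = 0.8224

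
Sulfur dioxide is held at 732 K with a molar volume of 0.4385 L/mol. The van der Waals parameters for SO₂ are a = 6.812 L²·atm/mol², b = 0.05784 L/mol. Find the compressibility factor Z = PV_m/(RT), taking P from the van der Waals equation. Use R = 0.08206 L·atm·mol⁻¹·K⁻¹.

P = RT/(V_m − b) − a/V_m² = (0.08206)(732)/(0.4385 − 0.05784) − 6.812/(0.4385)²
  = 60.068/0.38066 − 35.427 = 157.80 − 35.427 = 122.37 atm
Z = PV_m/(RT) = (122.37)(0.4385)/((0.08206)(732)) = 53.659/60.068 = 0.8933

Z ≈ 0.8933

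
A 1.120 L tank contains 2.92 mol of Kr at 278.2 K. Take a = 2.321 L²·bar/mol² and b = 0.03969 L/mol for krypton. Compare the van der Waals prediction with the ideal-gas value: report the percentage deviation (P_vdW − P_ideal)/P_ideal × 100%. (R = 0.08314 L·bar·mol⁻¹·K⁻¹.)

Ideal: P_ideal = nRT/V = (2.92)(0.08314)(278.2)/1.120 = 60.3020 bar
vdW: P = nRT/(V − nb) − a n²/V² = 67.5383/1.00411 − 19.7898/1.25440 = 67.2619 − 15.7763 = 51.4856 bar
% deviation = (51.4856 − 60.3020)/60.3020 × 100% = -14.62%

-14.62 %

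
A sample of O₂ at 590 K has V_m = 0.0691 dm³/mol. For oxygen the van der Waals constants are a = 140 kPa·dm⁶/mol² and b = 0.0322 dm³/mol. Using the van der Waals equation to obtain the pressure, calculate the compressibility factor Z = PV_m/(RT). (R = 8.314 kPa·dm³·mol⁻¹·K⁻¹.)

P = RT/(V_m − b) − a/V_m² = (8.314)(590)/(0.0691 − 0.0322) − 140/(0.0691)²
  = 4905.3/0.036900 − 29321 = 132935 − 29321 = 103614 kPa
Z = PV_m/(RT) = (103614)(0.0691)/((8.314)(590)) = 7159.7/4905.3 = 1.460

Z ≈ 1.460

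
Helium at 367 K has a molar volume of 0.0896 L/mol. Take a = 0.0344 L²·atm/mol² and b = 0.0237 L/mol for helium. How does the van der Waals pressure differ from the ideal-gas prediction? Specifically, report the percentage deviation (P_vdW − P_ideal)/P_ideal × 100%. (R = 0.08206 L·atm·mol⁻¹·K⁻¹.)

Ideal: P_ideal = RT/V_m = (0.08206)(367)/0.0896 = 336.116 atm
vdW: P = RT/(V_m − b) − a/V_m² = 30.1160/0.0659000 − 0.0344/0.00802816 = 456.995 − 4.28492 = 452.710 atm
% deviation = (452.710 − 336.116)/336.116 × 100% = 34.69%

34.69 %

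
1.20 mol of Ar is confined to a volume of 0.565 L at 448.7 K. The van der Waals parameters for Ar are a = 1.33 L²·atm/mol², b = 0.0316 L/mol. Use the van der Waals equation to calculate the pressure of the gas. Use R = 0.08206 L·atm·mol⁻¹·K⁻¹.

P ≈ 77.83 atm

P = nRT/(V − nb) − a n²/V²
nRT/(V − nb) = (1.20)(0.08206)(448.7)/(0.565 − 1.20×0.0316) = 44.184/0.52708 = 83.828 atm
a n²/V² = (1.33)(1.20)²/(0.565)² = 5.9995 atm
P = 83.828 − 5.9995 = 77.83 atm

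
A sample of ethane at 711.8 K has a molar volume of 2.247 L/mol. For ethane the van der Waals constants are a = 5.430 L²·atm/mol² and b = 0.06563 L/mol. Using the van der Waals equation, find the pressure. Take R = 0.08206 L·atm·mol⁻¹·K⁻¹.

P = RT/(V_m − b) − a/V_m²
RT/(V_m − b) = (0.08206)(711.8)/(2.247 − 0.06563) = 58.410/2.1814 = 26.776 atm
a/V_m² = 5.430/(2.247)² = 1.0755 atm
P = 26.776 − 1.0755 = 25.70 atm

P ≈ 25.70 atm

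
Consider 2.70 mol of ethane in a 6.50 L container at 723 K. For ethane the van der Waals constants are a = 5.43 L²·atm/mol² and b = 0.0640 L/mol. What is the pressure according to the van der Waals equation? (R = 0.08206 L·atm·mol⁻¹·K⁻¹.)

P = nRT/(V − nb) − a n²/V²
nRT/(V − nb) = (2.70)(0.08206)(723)/(6.50 − 2.70×0.0640) = 160.19/6.3272 = 25.318 atm
a n²/V² = (5.43)(2.70)²/(6.50)² = 0.93692 atm
P = 25.318 − 0.93692 = 24.38 atm

P ≈ 24.38 atm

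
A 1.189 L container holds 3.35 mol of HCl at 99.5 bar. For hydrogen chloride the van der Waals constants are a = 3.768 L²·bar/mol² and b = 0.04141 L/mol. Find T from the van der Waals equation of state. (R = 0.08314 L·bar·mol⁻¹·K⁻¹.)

T = (P + a n²/V²)(V − nb)/(nR)
P + a n²/V² = 99.5 + (3.768)(3.35)²/(1.189)² = 129.41 bar
V − nb = 1.189 − (3.35)(0.04141) = 1.0503 L
T = (129.41)(1.0503)/((3.35)(0.08314)) = 488.0 K

T ≈ 488.0 K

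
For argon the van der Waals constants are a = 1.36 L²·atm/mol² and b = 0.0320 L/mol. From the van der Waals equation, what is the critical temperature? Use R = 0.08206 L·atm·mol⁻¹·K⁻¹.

For a van der Waals gas, T_c = 8a/(27Rb).
T_c = 8×1.36/(27×0.08206×0.0320) = 10.880/0.070900 = 153.5 K

T_c ≈ 153.5 K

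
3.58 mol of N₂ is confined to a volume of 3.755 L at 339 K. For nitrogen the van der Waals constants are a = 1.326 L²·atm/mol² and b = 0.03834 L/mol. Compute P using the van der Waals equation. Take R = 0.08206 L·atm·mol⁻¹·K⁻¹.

P ≈ 26.32 atm

P = nRT/(V − nb) − a n²/V²
nRT/(V − nb) = (3.58)(0.08206)(339)/(3.755 − 3.58×0.03834) = 99.590/3.6177 = 27.529 atm
a n²/V² = (1.326)(3.58)²/(3.755)² = 1.2053 atm
P = 27.529 − 1.2053 = 26.32 atm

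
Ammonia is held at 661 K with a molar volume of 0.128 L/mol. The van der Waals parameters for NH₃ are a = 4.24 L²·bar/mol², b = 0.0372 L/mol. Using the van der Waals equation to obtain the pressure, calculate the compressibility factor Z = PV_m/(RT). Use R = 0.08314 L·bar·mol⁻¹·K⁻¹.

Z ≈ 0.8069

P = RT/(V_m − b) − a/V_m² = (0.08314)(661)/(0.128 − 0.0372) − 4.24/(0.128)²
  = 54.956/0.090800 − 258.79 = 605.24 − 258.79 = 346.45 bar
Z = PV_m/(RT) = (346.45)(0.128)/((0.08314)(661)) = 44.346/54.956 = 0.8069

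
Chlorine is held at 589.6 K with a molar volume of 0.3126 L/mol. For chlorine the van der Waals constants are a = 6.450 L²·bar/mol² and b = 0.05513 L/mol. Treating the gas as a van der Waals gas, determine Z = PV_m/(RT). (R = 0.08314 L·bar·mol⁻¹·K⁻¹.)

P = RT/(V_m − b) − a/V_m² = (0.08314)(589.6)/(0.3126 − 0.05513) − 6.450/(0.3126)²
  = 49.019/0.25747 − 66.006 = 190.39 − 66.006 = 124.38 bar
Z = PV_m/(RT) = (124.38)(0.3126)/((0.08314)(589.6)) = 38.881/49.019 = 0.7932

Z ≈ 0.7932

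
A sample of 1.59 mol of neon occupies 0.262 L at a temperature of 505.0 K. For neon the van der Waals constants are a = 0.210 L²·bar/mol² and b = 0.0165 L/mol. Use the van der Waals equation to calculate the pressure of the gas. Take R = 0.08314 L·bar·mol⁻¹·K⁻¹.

P ≈ 275.4 bar

P = nRT/(V − nb) − a n²/V²
nRT/(V − nb) = (1.59)(0.08314)(505.0)/(0.262 − 1.59×0.0165) = 66.757/0.23577 = 283.14 bar
a n²/V² = (0.210)(1.59)²/(0.262)² = 7.7341 bar
P = 283.14 − 7.7341 = 275.4 bar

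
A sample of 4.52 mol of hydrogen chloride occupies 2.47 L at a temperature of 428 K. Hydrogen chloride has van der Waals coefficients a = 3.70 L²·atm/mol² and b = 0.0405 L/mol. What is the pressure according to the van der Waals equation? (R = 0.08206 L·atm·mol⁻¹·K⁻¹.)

P = nRT/(V − nb) − a n²/V²
nRT/(V − nb) = (4.52)(0.08206)(428)/(2.47 − 4.52×0.0405) = 158.75/2.2869 = 69.417 atm
a n²/V² = (3.70)(4.52)²/(2.47)² = 12.390 atm
P = 69.417 − 12.390 = 57.03 atm

P ≈ 57.03 atm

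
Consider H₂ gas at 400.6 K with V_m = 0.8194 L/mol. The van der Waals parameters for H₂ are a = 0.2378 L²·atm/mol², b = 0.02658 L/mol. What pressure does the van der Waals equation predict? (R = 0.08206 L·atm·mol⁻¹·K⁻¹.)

P ≈ 41.11 atm

P = RT/(V_m − b) − a/V_m²
RT/(V_m − b) = (0.08206)(400.6)/(0.8194 − 0.02658) = 32.873/0.79282 = 41.463 atm
a/V_m² = 0.2378/(0.8194)² = 0.35418 atm
P = 41.463 − 0.35418 = 41.11 atm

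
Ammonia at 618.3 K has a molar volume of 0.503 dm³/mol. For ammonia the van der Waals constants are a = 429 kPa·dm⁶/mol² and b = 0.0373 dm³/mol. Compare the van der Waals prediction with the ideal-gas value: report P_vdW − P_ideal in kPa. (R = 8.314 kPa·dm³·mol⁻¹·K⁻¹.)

ΔP ≈ -877 kPa

Ideal: P_ideal = RT/V_m = (8.314)(618.3)/0.503 = 10219.8 kPa
vdW: P = RT/(V_m − b) − a/V_m² = 5140.55/0.465700 − 429/0.253009 = 11038.3 − 1695.59 = 9342.7 kPa
ΔP = 9342.7 − 10219.8 = -877 kPa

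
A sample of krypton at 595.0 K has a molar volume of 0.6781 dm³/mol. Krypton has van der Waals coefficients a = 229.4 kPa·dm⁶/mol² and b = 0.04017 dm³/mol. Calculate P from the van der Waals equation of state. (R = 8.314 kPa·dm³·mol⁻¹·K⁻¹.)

P = RT/(V_m − b) − a/V_m²
RT/(V_m − b) = (8.314)(595.0)/(0.6781 − 0.04017) = 4946.8/0.63793 = 7754.5 kPa
a/V_m² = 229.4/(0.6781)² = 498.89 kPa
P = 7754.5 − 498.89 = 7256 kPa

P ≈ 7256 kPa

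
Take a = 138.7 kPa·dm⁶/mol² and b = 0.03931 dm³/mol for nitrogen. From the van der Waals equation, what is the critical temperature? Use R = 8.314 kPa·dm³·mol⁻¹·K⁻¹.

For a van der Waals gas, T_c = 8a/(27Rb).
T_c = 8×138.7/(27×8.314×0.03931) = 1109.6/8.8242 = 125.7 K

T_c ≈ 125.7 K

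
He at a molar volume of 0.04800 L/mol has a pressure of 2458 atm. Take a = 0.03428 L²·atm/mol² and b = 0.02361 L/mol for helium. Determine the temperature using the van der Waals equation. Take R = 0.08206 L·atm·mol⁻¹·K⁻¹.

T = (P + a/V_m²)(V_m − b)/R
P + a/V_m² = 2458 + 0.03428/(0.04800)² = 2472.9 atm
V_m − b = 0.04800 − 0.02361 = 0.024390 L/mol
T = (2472.9)(0.024390)/0.08206 = 735.0 K

T ≈ 735.0 K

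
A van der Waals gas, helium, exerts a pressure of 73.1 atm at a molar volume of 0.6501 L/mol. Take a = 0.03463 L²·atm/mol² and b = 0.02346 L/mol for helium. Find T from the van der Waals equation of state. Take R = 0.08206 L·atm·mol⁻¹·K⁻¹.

T ≈ 558.8 K

T = (P + a/V_m²)(V_m − b)/R
P + a/V_m² = 73.1 + 0.03463/(0.6501)² = 73.182 atm
V_m − b = 0.6501 − 0.02346 = 0.62664 L/mol
T = (73.182)(0.62664)/0.08206 = 558.8 K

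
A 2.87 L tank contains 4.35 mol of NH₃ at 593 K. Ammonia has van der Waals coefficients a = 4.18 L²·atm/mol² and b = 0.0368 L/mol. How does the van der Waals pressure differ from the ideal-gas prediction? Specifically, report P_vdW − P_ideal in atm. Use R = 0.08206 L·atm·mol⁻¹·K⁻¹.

Ideal: P_ideal = nRT/V = (4.35)(0.08206)(593)/2.87 = 73.7554 atm
vdW: P = nRT/(V − nb) − a n²/V² = 211.678/2.70992 − 79.0961/8.23690 = 78.1123 − 9.60265 = 68.5097 atm
ΔP = 68.5097 − 73.7554 = -5.246 atm

ΔP ≈ -5.246 atm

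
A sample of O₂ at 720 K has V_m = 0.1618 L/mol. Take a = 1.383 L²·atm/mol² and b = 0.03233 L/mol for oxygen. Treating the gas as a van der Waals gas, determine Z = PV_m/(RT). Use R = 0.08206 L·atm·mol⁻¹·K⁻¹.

P = RT/(V_m − b) − a/V_m² = (0.08206)(720)/(0.1618 − 0.03233) − 1.383/(0.1618)²
  = 59.083/0.12947 − 52.828 = 456.35 − 52.828 = 403.52 atm
Z = PV_m/(RT) = (403.52)(0.1618)/((0.08206)(720)) = 65.290/59.083 = 1.105

Z ≈ 1.105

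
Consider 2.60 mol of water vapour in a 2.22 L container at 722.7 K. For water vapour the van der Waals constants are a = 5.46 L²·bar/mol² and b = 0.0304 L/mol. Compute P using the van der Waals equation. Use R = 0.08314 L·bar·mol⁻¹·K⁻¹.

P = nRT/(V − nb) − a n²/V²
nRT/(V − nb) = (2.60)(0.08314)(722.7)/(2.22 − 2.60×0.0304) = 156.22/2.1410 = 72.966 bar
a n²/V² = (5.46)(2.60)²/(2.22)² = 7.4892 bar
P = 72.966 − 7.4892 = 65.48 bar

P ≈ 65.48 bar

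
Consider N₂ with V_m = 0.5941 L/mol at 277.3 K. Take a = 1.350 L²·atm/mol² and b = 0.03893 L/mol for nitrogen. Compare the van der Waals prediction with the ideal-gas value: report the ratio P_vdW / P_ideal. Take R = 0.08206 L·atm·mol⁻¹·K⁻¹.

P_vdW / P_ideal ≈ 0.9703

Ideal: P_ideal = RT/V_m = (0.08206)(277.3)/0.5941 = 38.3020 atm
vdW: P = RT/(V_m − b) − a/V_m² = 22.7552/0.555170 − 1.350/0.352955 = 40.9878 − 3.82485 = 37.1630 atm
Ratio = 37.1630/38.3020 = 0.9703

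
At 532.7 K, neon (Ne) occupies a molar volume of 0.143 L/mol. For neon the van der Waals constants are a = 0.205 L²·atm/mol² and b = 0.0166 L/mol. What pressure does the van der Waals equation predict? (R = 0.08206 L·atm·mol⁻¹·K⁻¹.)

P = RT/(V_m − b) − a/V_m²
RT/(V_m − b) = (0.08206)(532.7)/(0.143 − 0.0166) = 43.713/0.12640 = 345.83 atm
a/V_m² = 0.205/(0.143)² = 10.025 atm
P = 345.83 − 10.025 = 335.8 atm

P ≈ 335.8 atm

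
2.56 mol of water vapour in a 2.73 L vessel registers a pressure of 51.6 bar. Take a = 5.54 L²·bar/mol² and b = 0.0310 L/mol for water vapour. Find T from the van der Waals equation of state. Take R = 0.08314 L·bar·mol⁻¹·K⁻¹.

T = (P + a n²/V²)(V − nb)/(nR)
P + a n²/V² = 51.6 + (5.54)(2.56)²/(2.73)² = 56.472 bar
V − nb = 2.73 − (2.56)(0.0310) = 2.6506 L
T = (56.472)(2.6506)/((2.56)(0.08314)) = 703.3 K

T ≈ 703.3 K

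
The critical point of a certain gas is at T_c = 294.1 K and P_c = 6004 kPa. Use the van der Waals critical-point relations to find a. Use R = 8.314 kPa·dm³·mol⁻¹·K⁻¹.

From T_c = 8a/(27Rb) and P_c = a/(27b²): a = 27 R² T_c²/(64 P_c).
a = 27×(8.314)²×(294.1)²/(64×6004) = 161426137/384256 = 420.1 kPa·dm⁶/mol²

a ≈ 420.1 kPa·dm⁶/mol²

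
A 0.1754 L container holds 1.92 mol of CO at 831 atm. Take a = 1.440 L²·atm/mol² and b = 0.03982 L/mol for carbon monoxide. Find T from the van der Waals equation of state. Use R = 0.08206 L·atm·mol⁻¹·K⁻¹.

T ≈ 630.2 K

T = (P + a n²/V²)(V − nb)/(nR)
P + a n²/V² = 831 + (1.440)(1.92)²/(0.1754)² = 1003.5 atm
V − nb = 0.1754 − (1.92)(0.03982) = 0.098946 L
T = (1003.5)(0.098946)/((1.92)(0.08206)) = 630.2 K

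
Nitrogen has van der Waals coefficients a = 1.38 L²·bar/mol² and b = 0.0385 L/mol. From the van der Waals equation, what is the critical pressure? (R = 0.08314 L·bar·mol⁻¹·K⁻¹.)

For a van der Waals gas, P_c = a/(27b²).
P_c = 1.38/(27×(0.0385)²) = 1.38/0.040021 = 34.48 bar

P_c ≈ 34.48 bar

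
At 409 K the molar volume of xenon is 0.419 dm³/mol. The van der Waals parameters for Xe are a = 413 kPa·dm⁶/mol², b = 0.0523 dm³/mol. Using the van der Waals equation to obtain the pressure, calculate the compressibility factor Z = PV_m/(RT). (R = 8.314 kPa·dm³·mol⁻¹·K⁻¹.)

Z ≈ 0.8528

P = RT/(V_m − b) − a/V_m² = (8.314)(409)/(0.419 − 0.0523) − 413/(0.419)²
  = 3400.4/0.36670 − 2352.5 = 9273.0 − 2352.5 = 6920.5 kPa
Z = PV_m/(RT) = (6920.5)(0.419)/((8.314)(409)) = 2899.7/3400.4 = 0.8528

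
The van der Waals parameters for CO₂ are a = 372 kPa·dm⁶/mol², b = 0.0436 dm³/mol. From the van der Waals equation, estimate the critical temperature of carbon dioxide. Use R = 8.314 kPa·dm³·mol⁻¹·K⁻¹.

T_c ≈ 304.1 K

For a van der Waals gas, T_c = 8a/(27Rb).
T_c = 8×372/(27×8.314×0.0436) = 2976.0/9.7872 = 304.1 K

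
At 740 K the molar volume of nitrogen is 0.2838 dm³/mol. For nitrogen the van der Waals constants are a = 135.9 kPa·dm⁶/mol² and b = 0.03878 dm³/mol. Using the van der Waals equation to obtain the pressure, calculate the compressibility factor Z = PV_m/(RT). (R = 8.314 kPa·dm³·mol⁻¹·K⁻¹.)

Z ≈ 1.080

P = RT/(V_m − b) − a/V_m² = (8.314)(740)/(0.2838 − 0.03878) − 135.9/(0.2838)²
  = 6152.4/0.24502 − 1687.3 = 25110 − 1687.3 = 23423 kPa
Z = PV_m/(RT) = (23423)(0.2838)/((8.314)(740)) = 6647.4/6152.4 = 1.080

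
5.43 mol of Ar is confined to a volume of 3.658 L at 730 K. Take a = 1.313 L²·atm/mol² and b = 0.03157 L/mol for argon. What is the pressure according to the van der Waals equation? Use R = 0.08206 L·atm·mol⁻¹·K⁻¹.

P = nRT/(V − nb) − a n²/V²
nRT/(V − nb) = (5.43)(0.08206)(730)/(3.658 − 5.43×0.03157) = 325.28/3.4866 = 93.294 atm
a n²/V² = (1.313)(5.43)²/(3.658)² = 2.8932 atm
P = 93.294 − 2.8932 = 90.40 atm

P ≈ 90.40 atm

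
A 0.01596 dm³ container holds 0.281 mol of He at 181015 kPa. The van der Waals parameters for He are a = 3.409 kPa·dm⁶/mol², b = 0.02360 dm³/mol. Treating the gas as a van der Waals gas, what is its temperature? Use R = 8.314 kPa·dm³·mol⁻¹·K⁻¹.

T ≈ 727.0 K

T = (P + a n²/V²)(V − nb)/(nR)
P + a n²/V² = 181015 + (3.409)(0.281)²/(0.01596)² = 182072 kPa
V − nb = 0.01596 − (0.281)(0.02360) = 0.0093284 dm³
T = (182072)(0.0093284)/((0.281)(8.314)) = 727.0 K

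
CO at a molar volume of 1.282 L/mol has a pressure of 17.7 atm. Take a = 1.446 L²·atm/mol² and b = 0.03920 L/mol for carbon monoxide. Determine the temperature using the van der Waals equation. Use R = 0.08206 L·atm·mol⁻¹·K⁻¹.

T = (P + a/V_m²)(V_m − b)/R
P + a/V_m² = 17.7 + 1.446/(1.282)² = 18.580 atm
V_m − b = 1.282 − 0.03920 = 1.2428 L/mol
T = (18.580)(1.2428)/0.08206 = 281.4 K

T ≈ 281.4 K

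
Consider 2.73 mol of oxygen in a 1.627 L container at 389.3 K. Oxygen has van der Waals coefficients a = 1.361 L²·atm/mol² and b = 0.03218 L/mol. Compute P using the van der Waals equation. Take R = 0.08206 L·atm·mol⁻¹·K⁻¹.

P = nRT/(V − nb) − a n²/V²
nRT/(V − nb) = (2.73)(0.08206)(389.3)/(1.627 − 2.73×0.03218) = 87.212/1.5391 = 56.664 atm
a n²/V² = (1.361)(2.73)²/(1.627)² = 3.8318 atm
P = 56.664 − 3.8318 = 52.83 atm

P ≈ 52.83 atm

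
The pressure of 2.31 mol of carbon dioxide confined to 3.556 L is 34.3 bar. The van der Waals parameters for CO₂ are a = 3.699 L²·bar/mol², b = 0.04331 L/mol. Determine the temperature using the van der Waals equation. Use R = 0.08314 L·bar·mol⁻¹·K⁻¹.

T ≈ 645.3 K

T = (P + a n²/V²)(V − nb)/(nR)
P + a n²/V² = 34.3 + (3.699)(2.31)²/(3.556)² = 35.861 bar
V − nb = 3.556 − (2.31)(0.04331) = 3.4560 L
T = (35.861)(3.4560)/((2.31)(0.08314)) = 645.3 K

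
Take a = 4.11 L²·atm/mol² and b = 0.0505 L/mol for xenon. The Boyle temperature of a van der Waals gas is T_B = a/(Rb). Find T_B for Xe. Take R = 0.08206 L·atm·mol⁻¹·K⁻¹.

T_B ≈ 991.8 K

For a van der Waals gas the second virial coefficient B₂ = b − a/(RT) vanishes at T_B = a/(Rb).
T_B = 4.11/(0.08206×0.0505) = 4.11/0.0041440 = 991.8 K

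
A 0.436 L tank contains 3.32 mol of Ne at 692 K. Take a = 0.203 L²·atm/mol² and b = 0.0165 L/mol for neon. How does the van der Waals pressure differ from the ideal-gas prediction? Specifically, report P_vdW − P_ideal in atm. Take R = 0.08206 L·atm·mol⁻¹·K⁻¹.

ΔP ≈ 50.36 atm

Ideal: P_ideal = nRT/V = (3.32)(0.08206)(692)/0.436 = 432.404 atm
vdW: P = nRT/(V − nb) − a n²/V² = 188.528/0.381220 − 2.23755/0.190096 = 494.539 − 11.7706 = 482.768 atm
ΔP = 482.768 − 432.404 = 50.36 atm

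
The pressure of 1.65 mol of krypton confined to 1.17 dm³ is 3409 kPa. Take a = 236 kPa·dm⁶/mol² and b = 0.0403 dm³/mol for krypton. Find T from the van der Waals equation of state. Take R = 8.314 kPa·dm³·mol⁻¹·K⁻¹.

T = (P + a n²/V²)(V − nb)/(nR)
P + a n²/V² = 3409 + (236)(1.65)²/(1.17)² = 3878.4 kPa
V − nb = 1.17 − (1.65)(0.0403) = 1.1035 dm³
T = (3878.4)(1.1035)/((1.65)(8.314)) = 312.0 K

T ≈ 312.0 K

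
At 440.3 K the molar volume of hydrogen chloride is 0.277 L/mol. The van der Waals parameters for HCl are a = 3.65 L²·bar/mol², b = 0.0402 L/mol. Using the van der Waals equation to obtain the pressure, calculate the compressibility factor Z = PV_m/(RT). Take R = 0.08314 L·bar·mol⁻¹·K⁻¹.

P = RT/(V_m − b) − a/V_m² = (0.08314)(440.3)/(0.277 − 0.0402) − 3.65/(0.277)²
  = 36.607/0.23680 − 47.570 = 154.59 − 47.570 = 107.02 bar
Z = PV_m/(RT) = (107.02)(0.277)/((0.08314)(440.3)) = 29.645/36.607 = 0.8098

Z ≈ 0.8098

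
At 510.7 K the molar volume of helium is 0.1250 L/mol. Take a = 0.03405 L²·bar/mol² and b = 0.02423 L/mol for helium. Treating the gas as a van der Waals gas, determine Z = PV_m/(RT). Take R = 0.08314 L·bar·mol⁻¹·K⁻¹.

Z ≈ 1.234

P = RT/(V_m − b) − a/V_m² = (0.08314)(510.7)/(0.1250 − 0.02423) − 0.03405/(0.1250)²
  = 42.460/0.10077 − 2.1792 = 421.36 − 2.1792 = 419.18 bar
Z = PV_m/(RT) = (419.18)(0.1250)/((0.08314)(510.7)) = 52.398/42.460 = 1.234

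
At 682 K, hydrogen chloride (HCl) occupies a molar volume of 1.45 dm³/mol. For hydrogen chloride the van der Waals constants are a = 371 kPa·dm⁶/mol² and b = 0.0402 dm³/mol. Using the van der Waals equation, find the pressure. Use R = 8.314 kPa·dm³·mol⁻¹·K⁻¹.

P = RT/(V_m − b) − a/V_m²
RT/(V_m − b) = (8.314)(682)/(1.45 − 0.0402) = 5670.1/1.4098 = 4021.9 kPa
a/V_m² = 371/(1.45)² = 176.46 kPa
P = 4021.9 − 176.46 = 3845 kPa

P ≈ 3845 kPa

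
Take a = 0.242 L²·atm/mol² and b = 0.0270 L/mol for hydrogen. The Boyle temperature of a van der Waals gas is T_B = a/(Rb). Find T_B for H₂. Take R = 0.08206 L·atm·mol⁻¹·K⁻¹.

T_B ≈ 109.2 K

For a van der Waals gas the second virial coefficient B₂ = b − a/(RT) vanishes at T_B = a/(Rb).
T_B = 0.242/(0.08206×0.0270) = 0.242/0.0022156 = 109.2 K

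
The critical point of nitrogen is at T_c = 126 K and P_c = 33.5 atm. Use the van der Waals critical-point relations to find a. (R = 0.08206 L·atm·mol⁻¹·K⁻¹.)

From T_c = 8a/(27Rb) and P_c = a/(27b²): a = 27 R² T_c²/(64 P_c).
a = 27×(0.08206)²×(126)²/(64×33.5) = 2886.5/2144.0 = 1.346 L²·atm/mol²

a ≈ 1.346 L²·atm/mol²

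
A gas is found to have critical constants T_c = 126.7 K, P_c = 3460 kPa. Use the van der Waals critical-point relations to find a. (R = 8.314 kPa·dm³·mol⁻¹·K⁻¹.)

From T_c = 8a/(27Rb) and P_c = a/(27b²): a = 27 R² T_c²/(64 P_c).
a = 27×(8.314)²×(126.7)²/(64×3460) = 29959671/221440 = 135.3 kPa·dm⁶/mol²

a ≈ 135.3 kPa·dm⁶/mol²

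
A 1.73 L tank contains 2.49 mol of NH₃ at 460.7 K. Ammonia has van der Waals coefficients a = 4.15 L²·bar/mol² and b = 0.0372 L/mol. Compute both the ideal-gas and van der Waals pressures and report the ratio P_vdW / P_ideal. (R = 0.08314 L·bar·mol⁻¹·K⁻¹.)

P_vdW / P_ideal ≈ 0.9006

Ideal: P_ideal = nRT/V = (2.49)(0.08314)(460.7)/1.73 = 55.1292 bar
vdW: P = nRT/(V − nb) − a n²/V² = 95.3735/1.63737 − 25.7304/2.99290 = 58.2480 − 8.59715 = 49.6509 bar
Ratio = 49.6509/55.1292 = 0.9006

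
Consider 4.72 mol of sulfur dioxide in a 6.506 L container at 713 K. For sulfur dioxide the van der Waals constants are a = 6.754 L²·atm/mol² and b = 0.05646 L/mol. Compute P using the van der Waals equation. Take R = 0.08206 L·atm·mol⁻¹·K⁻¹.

P = nRT/(V − nb) − a n²/V²
nRT/(V − nb) = (4.72)(0.08206)(713)/(6.506 − 4.72×0.05646) = 276.16/6.2395 = 44.260 atm
a n²/V² = (6.754)(4.72)²/(6.506)² = 3.5548 atm
P = 44.260 − 3.5548 = 40.71 atm

P ≈ 40.71 atm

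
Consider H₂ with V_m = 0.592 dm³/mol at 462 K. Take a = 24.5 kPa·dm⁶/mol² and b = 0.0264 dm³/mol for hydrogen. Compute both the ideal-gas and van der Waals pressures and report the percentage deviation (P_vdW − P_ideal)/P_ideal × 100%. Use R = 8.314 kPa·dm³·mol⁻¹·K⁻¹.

Ideal: P_ideal = RT/V_m = (8.314)(462)/0.592 = 6488.29 kPa
vdW: P = RT/(V_m − b) − a/V_m² = 3841.07/0.565600 − 24.5/0.350464 = 6791.14 − 69.9073 = 6721.23 kPa
% deviation = (6721.23 − 6488.29)/6488.29 × 100% = 3.59%

3.59 %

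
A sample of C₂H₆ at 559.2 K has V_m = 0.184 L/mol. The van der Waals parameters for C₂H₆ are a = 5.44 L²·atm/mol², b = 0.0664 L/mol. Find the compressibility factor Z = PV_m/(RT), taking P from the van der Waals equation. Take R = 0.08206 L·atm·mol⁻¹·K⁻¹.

Z ≈ 0.9203

P = RT/(V_m − b) − a/V_m² = (0.08206)(559.2)/(0.184 − 0.0664) − 5.44/(0.184)²
  = 45.888/0.11760 − 160.68 = 390.20 − 160.68 = 229.52 atm
Z = PV_m/(RT) = (229.52)(0.184)/((0.08206)(559.2)) = 42.232/45.888 = 0.9203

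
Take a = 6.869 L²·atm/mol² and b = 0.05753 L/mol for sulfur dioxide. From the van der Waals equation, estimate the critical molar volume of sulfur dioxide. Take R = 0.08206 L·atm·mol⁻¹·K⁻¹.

V_m,c ≈ 0.1726 L/mol

For a van der Waals gas, V_m,c = 3b.
V_m,c = 3×0.05753 = 0.1726 L/mol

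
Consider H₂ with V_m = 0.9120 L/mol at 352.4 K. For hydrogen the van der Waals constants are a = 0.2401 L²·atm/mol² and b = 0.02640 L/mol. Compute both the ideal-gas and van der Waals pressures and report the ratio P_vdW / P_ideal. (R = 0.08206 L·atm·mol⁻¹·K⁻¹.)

Ideal: P_ideal = RT/V_m = (0.08206)(352.4)/0.9120 = 31.7083 atm
vdW: P = RT/(V_m − b) − a/V_m² = 28.9179/0.885600 − 0.2401/0.831744 = 32.6535 − 0.288671 = 32.3648 atm
Ratio = 32.3648/31.7083 = 1.021

P_vdW / P_ideal ≈ 1.021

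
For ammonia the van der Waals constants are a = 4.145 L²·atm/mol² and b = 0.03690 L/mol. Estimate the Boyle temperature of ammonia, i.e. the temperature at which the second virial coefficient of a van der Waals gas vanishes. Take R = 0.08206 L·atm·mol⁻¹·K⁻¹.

T_B ≈ 1369 K

For a van der Waals gas the second virial coefficient B₂ = b − a/(RT) vanishes at T_B = a/(Rb).
T_B = 4.145/(0.08206×0.03690) = 4.145/0.0030280 = 1369 K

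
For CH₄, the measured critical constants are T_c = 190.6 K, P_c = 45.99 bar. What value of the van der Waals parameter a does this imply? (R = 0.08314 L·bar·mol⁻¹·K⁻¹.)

From T_c = 8a/(27Rb) and P_c = a/(27b²): a = 27 R² T_c²/(64 P_c).
a = 27×(0.08314)²×(190.6)²/(64×45.99) = 6780.0/2943.4 = 2.303 L²·bar/mol²

a ≈ 2.303 L²·bar/mol²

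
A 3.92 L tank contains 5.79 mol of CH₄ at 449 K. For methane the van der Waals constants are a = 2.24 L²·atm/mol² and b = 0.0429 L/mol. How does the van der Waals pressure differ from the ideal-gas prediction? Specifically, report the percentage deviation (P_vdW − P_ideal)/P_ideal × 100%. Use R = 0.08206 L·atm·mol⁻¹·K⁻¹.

-2.21 %

Ideal: P_ideal = nRT/V = (5.79)(0.08206)(449)/3.92 = 54.4215 atm
vdW: P = nRT/(V − nb) − a n²/V² = 213.332/3.67161 − 75.0940/15.3664 = 58.1031 − 4.88690 = 53.2162 atm
% deviation = (53.2162 − 54.4215)/54.4215 × 100% = -2.21%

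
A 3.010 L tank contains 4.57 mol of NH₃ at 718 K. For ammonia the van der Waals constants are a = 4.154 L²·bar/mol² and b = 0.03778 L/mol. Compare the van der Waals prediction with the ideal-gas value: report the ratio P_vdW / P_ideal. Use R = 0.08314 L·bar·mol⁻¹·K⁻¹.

P_vdW / P_ideal ≈ 0.9552

Ideal: P_ideal = nRT/V = (4.57)(0.08314)(718)/3.010 = 90.6325 bar
vdW: P = nRT/(V − nb) − a n²/V² = 272.804/2.83735 − 86.7559/9.06010 = 96.1475 − 9.57560 = 86.5719 bar
Ratio = 86.5719/90.6325 = 0.9552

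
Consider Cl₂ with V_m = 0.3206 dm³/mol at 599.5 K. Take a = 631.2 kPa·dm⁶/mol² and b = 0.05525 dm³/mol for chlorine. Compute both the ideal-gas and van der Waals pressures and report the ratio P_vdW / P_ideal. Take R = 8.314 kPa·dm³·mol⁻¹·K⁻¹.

P_vdW / P_ideal ≈ 0.8132

Ideal: P_ideal = RT/V_m = (8.314)(599.5)/0.3206 = 15546.6 kPa
vdW: P = RT/(V_m − b) − a/V_m² = 4984.24/0.265350 − 631.2/0.102784 = 18783.6 − 6141.03 = 12642.6 kPa
Ratio = 12642.6/15546.6 = 0.8132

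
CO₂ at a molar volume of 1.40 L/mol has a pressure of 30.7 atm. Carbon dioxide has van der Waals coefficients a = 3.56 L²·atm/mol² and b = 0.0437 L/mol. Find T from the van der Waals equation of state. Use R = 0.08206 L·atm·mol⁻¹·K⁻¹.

T = (P + a/V_m²)(V_m − b)/R
P + a/V_m² = 30.7 + 3.56/(1.40)² = 32.516 atm
V_m − b = 1.40 − 0.0437 = 1.3563 L/mol
T = (32.516)(1.3563)/0.08206 = 537.4 K

T ≈ 537.4 K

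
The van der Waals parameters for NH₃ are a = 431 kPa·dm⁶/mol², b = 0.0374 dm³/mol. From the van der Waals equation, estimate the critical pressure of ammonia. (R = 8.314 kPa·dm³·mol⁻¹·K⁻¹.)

For a van der Waals gas, P_c = a/(27b²).
P_c = 431/(27×(0.0374)²) = 431/0.037767 = 11412 kPa

P_c ≈ 11412 kPa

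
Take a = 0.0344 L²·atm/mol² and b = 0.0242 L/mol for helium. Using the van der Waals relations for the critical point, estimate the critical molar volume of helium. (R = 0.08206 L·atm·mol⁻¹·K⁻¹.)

For a van der Waals gas, V_m,c = 3b.
V_m,c = 3×0.0242 = 0.07260 L/mol

V_m,c ≈ 0.07260 L/mol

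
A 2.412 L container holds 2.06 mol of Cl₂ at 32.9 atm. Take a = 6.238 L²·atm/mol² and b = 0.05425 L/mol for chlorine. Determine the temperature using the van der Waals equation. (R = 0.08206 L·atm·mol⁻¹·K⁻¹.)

T ≈ 509.6 K

T = (P + a n²/V²)(V − nb)/(nR)
P + a n²/V² = 32.9 + (6.238)(2.06)²/(2.412)² = 37.450 atm
V − nb = 2.412 − (2.06)(0.05425) = 2.3002 L
T = (37.450)(2.3002)/((2.06)(0.08206)) = 509.6 K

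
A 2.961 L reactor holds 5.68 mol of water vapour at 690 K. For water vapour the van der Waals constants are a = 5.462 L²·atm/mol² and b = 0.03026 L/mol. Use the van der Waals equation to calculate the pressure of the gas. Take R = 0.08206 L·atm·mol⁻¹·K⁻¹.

P ≈ 95.21 atm

P = nRT/(V − nb) − a n²/V²
nRT/(V − nb) = (5.68)(0.08206)(690)/(2.961 − 5.68×0.03026) = 321.61/2.7891 = 115.31 atm
a n²/V² = (5.462)(5.68)²/(2.961)² = 20.099 atm
P = 115.31 − 20.099 = 95.21 atm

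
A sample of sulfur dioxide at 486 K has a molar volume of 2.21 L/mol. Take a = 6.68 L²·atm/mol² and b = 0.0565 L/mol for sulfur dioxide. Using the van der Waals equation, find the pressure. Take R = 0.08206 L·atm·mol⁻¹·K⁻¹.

P = RT/(V_m − b) − a/V_m²
RT/(V_m − b) = (0.08206)(486)/(2.21 − 0.0565) = 39.881/2.1535 = 18.519 atm
a/V_m² = 6.68/(2.21)² = 1.3677 atm
P = 18.519 − 1.3677 = 17.15 atm

P ≈ 17.15 atm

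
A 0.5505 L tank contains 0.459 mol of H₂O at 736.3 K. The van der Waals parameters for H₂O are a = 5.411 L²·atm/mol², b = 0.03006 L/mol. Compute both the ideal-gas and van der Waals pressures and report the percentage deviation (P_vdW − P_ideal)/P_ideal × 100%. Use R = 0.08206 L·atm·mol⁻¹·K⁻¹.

-4.90 %

Ideal: P_ideal = nRT/V = (0.459)(0.08206)(736.3)/0.5505 = 50.3781 atm
vdW: P = nRT/(V − nb) − a n²/V² = 27.7331/0.536702 − 1.13999/0.303050 = 51.6732 − 3.76172 = 47.9115 atm
% deviation = (47.9115 − 50.3781)/50.3781 × 100% = -4.90%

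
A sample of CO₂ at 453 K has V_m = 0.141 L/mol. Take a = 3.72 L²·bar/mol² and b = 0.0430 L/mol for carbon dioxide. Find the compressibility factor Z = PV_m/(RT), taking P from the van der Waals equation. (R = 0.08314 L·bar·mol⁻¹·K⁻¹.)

P = RT/(V_m − b) − a/V_m² = (0.08314)(453)/(0.141 − 0.0430) − 3.72/(0.141)²
  = 37.662/0.098000 − 187.11 = 384.31 − 187.11 = 197.20 bar
Z = PV_m/(RT) = (197.20)(0.141)/((0.08314)(453)) = 27.805/37.662 = 0.7383

Z ≈ 0.7383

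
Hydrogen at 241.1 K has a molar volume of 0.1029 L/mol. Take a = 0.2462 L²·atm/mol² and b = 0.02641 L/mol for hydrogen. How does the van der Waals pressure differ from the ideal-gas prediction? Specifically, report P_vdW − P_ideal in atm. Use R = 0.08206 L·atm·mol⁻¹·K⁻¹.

ΔP ≈ 43.13 atm

Ideal: P_ideal = RT/V_m = (0.08206)(241.1)/0.1029 = 192.271 atm
vdW: P = RT/(V_m − b) − a/V_m² = 19.7847/0.0764900 − 0.2462/0.0105884 = 258.657 − 23.2519 = 235.405 atm
ΔP = 235.405 − 192.271 = 43.13 atm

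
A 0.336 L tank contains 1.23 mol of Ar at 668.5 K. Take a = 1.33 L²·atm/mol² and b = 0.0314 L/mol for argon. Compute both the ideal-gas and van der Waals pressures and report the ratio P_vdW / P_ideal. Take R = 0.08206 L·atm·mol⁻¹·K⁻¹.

P_vdW / P_ideal ≈ 1.041

Ideal: P_ideal = nRT/V = (1.23)(0.08206)(668.5)/0.336 = 200.816 atm
vdW: P = nRT/(V − nb) − a n²/V² = 67.4742/0.297378 − 2.01216/0.112896 = 226.897 − 17.8231 = 209.074 atm
Ratio = 209.074/200.816 = 1.041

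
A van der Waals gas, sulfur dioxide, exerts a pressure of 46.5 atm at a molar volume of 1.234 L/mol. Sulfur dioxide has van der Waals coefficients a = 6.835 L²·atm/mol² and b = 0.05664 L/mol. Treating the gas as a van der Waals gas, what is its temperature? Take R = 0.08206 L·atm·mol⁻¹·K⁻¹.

T ≈ 731.6 K

T = (P + a/V_m²)(V_m − b)/R
P + a/V_m² = 46.5 + 6.835/(1.234)² = 50.989 atm
V_m − b = 1.234 − 0.05664 = 1.1774 L/mol
T = (50.989)(1.1774)/0.08206 = 731.6 K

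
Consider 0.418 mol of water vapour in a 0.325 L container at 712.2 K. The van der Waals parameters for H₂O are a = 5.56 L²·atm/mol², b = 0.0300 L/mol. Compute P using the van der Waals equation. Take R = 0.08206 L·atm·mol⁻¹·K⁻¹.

P ≈ 68.99 atm

P = nRT/(V − nb) − a n²/V²
nRT/(V − nb) = (0.418)(0.08206)(712.2)/(0.325 − 0.418×0.0300) = 24.429/0.31246 = 78.183 atm
a n²/V² = (5.56)(0.418)²/(0.325)² = 9.1973 atm
P = 78.183 − 9.1973 = 68.99 atm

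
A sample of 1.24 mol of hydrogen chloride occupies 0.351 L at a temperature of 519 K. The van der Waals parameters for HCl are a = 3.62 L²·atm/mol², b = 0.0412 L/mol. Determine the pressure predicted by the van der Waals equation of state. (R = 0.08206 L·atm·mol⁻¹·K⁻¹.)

P ≈ 130.9 atm

P = nRT/(V − nb) − a n²/V²
nRT/(V − nb) = (1.24)(0.08206)(519)/(0.351 − 1.24×0.0412) = 52.811/0.29991 = 176.09 atm
a n²/V² = (3.62)(1.24)²/(0.351)² = 45.179 atm
P = 176.09 − 45.179 = 130.9 atm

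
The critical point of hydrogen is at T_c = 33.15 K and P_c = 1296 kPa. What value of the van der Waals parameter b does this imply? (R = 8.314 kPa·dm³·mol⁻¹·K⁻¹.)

b ≈ 0.02658 dm³/mol

From T_c = 8a/(27Rb) and P_c = a/(27b²): b = R T_c/(8 P_c).
b = (8.314)(33.15)/(8×1296) = 275.61/10368 = 0.02658 dm³/mol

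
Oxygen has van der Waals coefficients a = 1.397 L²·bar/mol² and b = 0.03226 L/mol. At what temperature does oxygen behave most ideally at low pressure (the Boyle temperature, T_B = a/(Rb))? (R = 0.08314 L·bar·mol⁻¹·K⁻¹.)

For a van der Waals gas the second virial coefficient B₂ = b − a/(RT) vanishes at T_B = a/(Rb).
T_B = 1.397/(0.08314×0.03226) = 1.397/0.0026821 = 520.9 K

T_B ≈ 520.9 K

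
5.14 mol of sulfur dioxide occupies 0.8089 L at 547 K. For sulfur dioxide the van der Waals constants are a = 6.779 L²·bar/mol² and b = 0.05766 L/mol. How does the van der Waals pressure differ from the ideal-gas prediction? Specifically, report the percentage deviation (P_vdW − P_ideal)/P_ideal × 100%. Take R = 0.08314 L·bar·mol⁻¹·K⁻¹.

Ideal: P_ideal = nRT/V = (5.14)(0.08314)(547)/0.8089 = 288.979 bar
vdW: P = nRT/(V − nb) − a n²/V² = 233.755/0.512528 − 179.098/0.654319 = 456.082 − 273.717 = 182.365 bar
% deviation = (182.365 − 288.979)/288.979 × 100% = -36.89%

-36.89 %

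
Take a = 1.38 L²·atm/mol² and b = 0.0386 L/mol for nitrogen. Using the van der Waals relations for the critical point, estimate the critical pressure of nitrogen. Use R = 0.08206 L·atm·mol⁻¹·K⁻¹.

P_c ≈ 34.30 atm

For a van der Waals gas, P_c = a/(27b²).
P_c = 1.38/(27×(0.0386)²) = 1.38/0.040229 = 34.30 atm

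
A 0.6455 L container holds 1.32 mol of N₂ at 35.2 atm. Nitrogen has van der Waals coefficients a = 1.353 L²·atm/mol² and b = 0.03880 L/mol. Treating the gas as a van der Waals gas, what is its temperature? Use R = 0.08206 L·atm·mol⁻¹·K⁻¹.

T = (P + a n²/V²)(V − nb)/(nR)
P + a n²/V² = 35.2 + (1.353)(1.32)²/(0.6455)² = 40.858 atm
V − nb = 0.6455 − (1.32)(0.03880) = 0.59428 L
T = (40.858)(0.59428)/((1.32)(0.08206)) = 224.2 K

T ≈ 224.2 K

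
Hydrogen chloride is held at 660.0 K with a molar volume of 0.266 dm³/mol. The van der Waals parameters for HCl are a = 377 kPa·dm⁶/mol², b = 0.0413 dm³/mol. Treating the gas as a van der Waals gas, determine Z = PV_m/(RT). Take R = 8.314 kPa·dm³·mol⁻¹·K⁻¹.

P = RT/(V_m − b) − a/V_m² = (8.314)(660.0)/(0.266 − 0.0413) − 377/(0.266)²
  = 5487.2/0.22470 − 5328.2 = 24420 − 5328.2 = 19092 kPa
Z = PV_m/(RT) = (19092)(0.266)/((8.314)(660.0)) = 5078.5/5487.2 = 0.9255

Z ≈ 0.9255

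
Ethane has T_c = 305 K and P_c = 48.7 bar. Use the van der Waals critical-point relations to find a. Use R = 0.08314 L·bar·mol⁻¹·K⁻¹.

From T_c = 8a/(27Rb) and P_c = a/(27b²): a = 27 R² T_c²/(64 P_c).
a = 27×(0.08314)²×(305)²/(64×48.7) = 17361/3116.8 = 5.570 L²·bar/mol²

a ≈ 5.570 L²·bar/mol²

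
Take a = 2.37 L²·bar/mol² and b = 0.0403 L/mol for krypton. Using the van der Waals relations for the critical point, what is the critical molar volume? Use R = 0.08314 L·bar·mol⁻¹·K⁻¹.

V_m,c ≈ 0.1209 L/mol

For a van der Waals gas, V_m,c = 3b.
V_m,c = 3×0.0403 = 0.1209 L/mol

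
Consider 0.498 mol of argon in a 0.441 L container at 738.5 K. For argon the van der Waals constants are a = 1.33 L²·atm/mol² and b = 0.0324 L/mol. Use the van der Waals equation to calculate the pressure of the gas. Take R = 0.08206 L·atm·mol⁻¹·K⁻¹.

P = nRT/(V − nb) − a n²/V²
nRT/(V − nb) = (0.498)(0.08206)(738.5)/(0.441 − 0.498×0.0324) = 30.179/0.42486 = 71.033 atm
a n²/V² = (1.33)(0.498)²/(0.441)² = 1.6960 atm
P = 71.033 − 1.6960 = 69.34 atm

P ≈ 69.34 atm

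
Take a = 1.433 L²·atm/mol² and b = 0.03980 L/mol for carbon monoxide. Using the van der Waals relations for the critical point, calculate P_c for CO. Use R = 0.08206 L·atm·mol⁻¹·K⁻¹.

P_c ≈ 33.51 atm

For a van der Waals gas, P_c = a/(27b²).
P_c = 1.433/(27×(0.03980)²) = 1.433/0.042769 = 33.51 atm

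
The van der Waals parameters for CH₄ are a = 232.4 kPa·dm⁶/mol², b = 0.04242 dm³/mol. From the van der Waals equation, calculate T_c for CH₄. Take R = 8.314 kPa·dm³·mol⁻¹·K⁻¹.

For a van der Waals gas, T_c = 8a/(27Rb).
T_c = 8×232.4/(27×8.314×0.04242) = 1859.2/9.5224 = 195.2 K

T_c ≈ 195.2 K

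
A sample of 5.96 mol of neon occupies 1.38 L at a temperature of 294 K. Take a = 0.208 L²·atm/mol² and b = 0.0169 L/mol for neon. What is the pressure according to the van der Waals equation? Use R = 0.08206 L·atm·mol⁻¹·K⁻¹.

P = nRT/(V − nb) − a n²/V²
nRT/(V − nb) = (5.96)(0.08206)(294)/(1.38 − 5.96×0.0169) = 143.79/1.2793 = 112.40 atm
a n²/V² = (0.208)(5.96)²/(1.38)² = 3.8797 atm
P = 112.40 − 3.8797 = 108.5 atm

P ≈ 108.5 atm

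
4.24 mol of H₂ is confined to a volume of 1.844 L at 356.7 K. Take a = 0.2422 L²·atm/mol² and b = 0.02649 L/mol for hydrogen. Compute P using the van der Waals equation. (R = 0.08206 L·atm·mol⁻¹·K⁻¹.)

P ≈ 70.39 atm

P = nRT/(V − nb) − a n²/V²
nRT/(V − nb) = (4.24)(0.08206)(356.7)/(1.844 − 4.24×0.02649) = 124.11/1.7317 = 71.669 atm
a n²/V² = (0.2422)(4.24)²/(1.844)² = 1.2805 atm
P = 71.669 − 1.2805 = 70.39 atm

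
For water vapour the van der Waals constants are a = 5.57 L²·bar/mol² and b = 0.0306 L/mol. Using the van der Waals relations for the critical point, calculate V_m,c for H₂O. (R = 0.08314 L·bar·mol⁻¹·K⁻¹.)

For a van der Waals gas, V_m,c = 3b.
V_m,c = 3×0.0306 = 0.09180 L/mol

V_m,c ≈ 0.09180 L/mol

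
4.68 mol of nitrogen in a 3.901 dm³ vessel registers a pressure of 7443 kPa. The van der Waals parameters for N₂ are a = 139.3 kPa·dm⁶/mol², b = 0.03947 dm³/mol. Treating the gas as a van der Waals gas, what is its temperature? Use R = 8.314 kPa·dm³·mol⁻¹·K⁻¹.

T ≈ 730.0 K

T = (P + a n²/V²)(V − nb)/(nR)
P + a n²/V² = 7443 + (139.3)(4.68)²/(3.901)² = 7643.5 kPa
V − nb = 3.901 − (4.68)(0.03947) = 3.7163 dm³
T = (7643.5)(3.7163)/((4.68)(8.314)) = 730.0 K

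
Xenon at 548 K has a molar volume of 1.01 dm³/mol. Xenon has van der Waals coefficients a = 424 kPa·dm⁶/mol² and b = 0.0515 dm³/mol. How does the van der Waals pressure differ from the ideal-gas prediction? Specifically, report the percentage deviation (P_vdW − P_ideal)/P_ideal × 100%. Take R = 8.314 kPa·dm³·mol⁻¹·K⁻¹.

Ideal: P_ideal = RT/V_m = (8.314)(548)/1.01 = 4510.96 kPa
vdW: P = RT/(V_m − b) − a/V_m² = 4556.07/0.958500 − 424/1.02010 = 4753.33 − 415.646 = 4337.68 kPa
% deviation = (4337.68 − 4510.96)/4510.96 × 100% = -3.84%

-3.84 %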